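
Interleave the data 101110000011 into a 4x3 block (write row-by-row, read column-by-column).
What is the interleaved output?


Matrix:
  101
  110
  000
  011
Read columns: 110001011001

110001011001


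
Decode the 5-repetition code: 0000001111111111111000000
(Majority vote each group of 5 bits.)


Groups: 00000, 01111, 11111, 11110, 00000
Majority votes: 01110

01110


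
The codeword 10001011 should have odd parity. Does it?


Number of 1s: 4

No, parity error (4 ones)


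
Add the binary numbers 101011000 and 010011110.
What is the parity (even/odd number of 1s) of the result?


101011000 = 344
010011110 = 158
Sum = 502 = 111110110
1s count = 7

odd parity (7 ones in 111110110)


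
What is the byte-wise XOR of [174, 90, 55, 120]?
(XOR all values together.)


XOR chain: 174 ^ 90 ^ 55 ^ 120 = 187

187


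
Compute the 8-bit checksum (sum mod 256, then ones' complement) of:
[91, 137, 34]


Sum = 262 mod 256 = 6
Complement = 249

249


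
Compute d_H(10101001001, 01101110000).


XOR: 11000111001
Count of 1s: 6

6


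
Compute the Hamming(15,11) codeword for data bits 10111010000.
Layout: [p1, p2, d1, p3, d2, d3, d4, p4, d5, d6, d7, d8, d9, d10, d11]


Parity bits: p1=0, p2=0, p3=0, p4=0

001001101010000


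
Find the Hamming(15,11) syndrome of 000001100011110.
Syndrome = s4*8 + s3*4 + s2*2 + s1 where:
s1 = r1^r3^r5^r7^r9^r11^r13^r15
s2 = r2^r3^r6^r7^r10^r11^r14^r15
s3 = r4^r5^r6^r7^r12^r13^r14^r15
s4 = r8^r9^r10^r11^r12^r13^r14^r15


s1=1, s2=0, s3=1, s4=0

Syndrome = 5 (error at position 5)


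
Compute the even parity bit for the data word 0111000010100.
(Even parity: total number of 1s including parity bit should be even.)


Number of 1s in data: 5
Parity bit: 1

1


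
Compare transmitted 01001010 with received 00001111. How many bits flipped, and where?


XOR: 01000101

3 error(s) at position(s): 1, 5, 7


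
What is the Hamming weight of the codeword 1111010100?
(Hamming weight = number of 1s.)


Counting 1s in 1111010100

6


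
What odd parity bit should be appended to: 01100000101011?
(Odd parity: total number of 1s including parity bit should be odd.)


Number of 1s in data: 6
Parity bit: 1

1


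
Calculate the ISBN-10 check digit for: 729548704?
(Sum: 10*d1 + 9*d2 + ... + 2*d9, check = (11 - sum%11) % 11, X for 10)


Weighted sum: 295
295 mod 11 = 9

Check digit: 2


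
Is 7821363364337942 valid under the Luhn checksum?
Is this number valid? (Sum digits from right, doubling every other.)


Luhn sum = 79
79 mod 10 = 9

Invalid (Luhn sum mod 10 = 9)


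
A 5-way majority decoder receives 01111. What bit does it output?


Ones: 4 out of 5
Threshold: 3

1 (4/5 voted 1)


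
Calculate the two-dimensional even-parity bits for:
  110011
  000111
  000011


Row parities: 010
Column parities: 110111

Row P: 010, Col P: 110111, Corner: 1


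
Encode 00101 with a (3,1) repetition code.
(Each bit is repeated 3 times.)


Each bit -> 3 copies

000000111000111


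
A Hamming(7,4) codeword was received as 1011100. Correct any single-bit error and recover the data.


Syndrome = 3: error at position 3

Data: 0100 (corrected bit 3)


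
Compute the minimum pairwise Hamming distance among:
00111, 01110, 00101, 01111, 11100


Comparing all pairs, minimum distance: 1
Can detect 0 errors, correct 0 errors

1


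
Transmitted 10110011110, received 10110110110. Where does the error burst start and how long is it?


XOR: 00000101000

Burst at position 5, length 3


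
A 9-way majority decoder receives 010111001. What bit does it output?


Ones: 5 out of 9
Threshold: 5

1 (5/9 voted 1)


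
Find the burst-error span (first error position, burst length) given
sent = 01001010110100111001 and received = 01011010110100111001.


XOR: 00010000000000000000

Burst at position 3, length 1


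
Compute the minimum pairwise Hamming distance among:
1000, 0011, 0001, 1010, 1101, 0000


Comparing all pairs, minimum distance: 1
Can detect 0 errors, correct 0 errors

1


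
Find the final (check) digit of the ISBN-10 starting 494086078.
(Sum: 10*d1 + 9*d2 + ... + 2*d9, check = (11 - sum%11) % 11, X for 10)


Weighted sum: 268
268 mod 11 = 4

Check digit: 7


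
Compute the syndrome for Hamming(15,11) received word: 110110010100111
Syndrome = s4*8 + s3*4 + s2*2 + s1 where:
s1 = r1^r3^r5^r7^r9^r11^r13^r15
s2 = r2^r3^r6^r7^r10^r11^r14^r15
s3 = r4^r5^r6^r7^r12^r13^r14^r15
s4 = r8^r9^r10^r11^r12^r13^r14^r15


s1=0, s2=0, s3=1, s4=1

Syndrome = 12 (error at position 12)


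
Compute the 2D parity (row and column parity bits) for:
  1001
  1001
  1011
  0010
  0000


Row parities: 00110
Column parities: 1001

Row P: 00110, Col P: 1001, Corner: 0


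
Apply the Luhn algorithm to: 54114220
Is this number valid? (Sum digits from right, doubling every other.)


Luhn sum = 22
22 mod 10 = 2

Invalid (Luhn sum mod 10 = 2)


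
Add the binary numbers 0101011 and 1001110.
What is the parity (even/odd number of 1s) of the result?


0101011 = 43
1001110 = 78
Sum = 121 = 1111001
1s count = 5

odd parity (5 ones in 1111001)


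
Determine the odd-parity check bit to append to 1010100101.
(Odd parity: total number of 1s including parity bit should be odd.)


Number of 1s in data: 5
Parity bit: 0

0


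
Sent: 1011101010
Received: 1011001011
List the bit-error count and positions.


XOR: 0000100001

2 error(s) at position(s): 4, 9


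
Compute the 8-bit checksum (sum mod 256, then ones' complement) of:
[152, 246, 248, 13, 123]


Sum = 782 mod 256 = 14
Complement = 241

241


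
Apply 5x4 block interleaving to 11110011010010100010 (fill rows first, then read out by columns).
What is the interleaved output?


Matrix:
  1111
  0011
  0100
  1010
  0010
Read columns: 10010101001101111000

10010101001101111000


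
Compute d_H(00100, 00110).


XOR: 00010
Count of 1s: 1

1


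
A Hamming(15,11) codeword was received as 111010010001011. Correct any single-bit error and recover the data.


Syndrome = 0: no error detected

Data: 11000001011 (no errors)


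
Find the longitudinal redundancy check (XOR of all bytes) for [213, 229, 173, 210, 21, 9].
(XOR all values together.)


XOR chain: 213 ^ 229 ^ 173 ^ 210 ^ 21 ^ 9 = 83

83


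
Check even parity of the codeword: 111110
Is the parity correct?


Number of 1s: 5

No, parity error (5 ones)


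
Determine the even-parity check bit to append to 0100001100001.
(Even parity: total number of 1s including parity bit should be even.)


Number of 1s in data: 4
Parity bit: 0

0


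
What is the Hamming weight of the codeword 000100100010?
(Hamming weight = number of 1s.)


Counting 1s in 000100100010

3


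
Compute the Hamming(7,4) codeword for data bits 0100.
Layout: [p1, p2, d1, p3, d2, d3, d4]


Parity bits: p1=1, p2=0, p3=1

1001100


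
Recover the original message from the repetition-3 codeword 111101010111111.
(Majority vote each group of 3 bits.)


Groups: 111, 101, 010, 111, 111
Majority votes: 11011

11011


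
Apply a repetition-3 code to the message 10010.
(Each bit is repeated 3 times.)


Each bit -> 3 copies

111000000111000


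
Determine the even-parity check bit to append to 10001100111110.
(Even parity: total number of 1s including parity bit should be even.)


Number of 1s in data: 8
Parity bit: 0

0


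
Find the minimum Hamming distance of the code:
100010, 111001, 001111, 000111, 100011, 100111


Comparing all pairs, minimum distance: 1
Can detect 0 errors, correct 0 errors

1


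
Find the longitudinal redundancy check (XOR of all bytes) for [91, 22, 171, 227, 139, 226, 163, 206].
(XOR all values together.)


XOR chain: 91 ^ 22 ^ 171 ^ 227 ^ 139 ^ 226 ^ 163 ^ 206 = 1

1


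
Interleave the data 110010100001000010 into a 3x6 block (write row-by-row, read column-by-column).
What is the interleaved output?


Matrix:
  110010
  100001
  000010
Read columns: 110100000000101010

110100000000101010


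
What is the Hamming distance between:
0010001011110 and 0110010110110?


XOR: 0100011101000
Count of 1s: 5

5


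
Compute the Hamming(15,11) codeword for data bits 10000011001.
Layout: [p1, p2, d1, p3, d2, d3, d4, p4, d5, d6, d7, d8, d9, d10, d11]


Parity bits: p1=1, p2=1, p3=0, p4=1

111000010011001


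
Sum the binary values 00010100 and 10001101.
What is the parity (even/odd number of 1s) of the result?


00010100 = 20
10001101 = 141
Sum = 161 = 10100001
1s count = 3

odd parity (3 ones in 10100001)


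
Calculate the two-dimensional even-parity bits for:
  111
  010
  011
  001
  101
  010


Row parities: 110101
Column parities: 000

Row P: 110101, Col P: 000, Corner: 0


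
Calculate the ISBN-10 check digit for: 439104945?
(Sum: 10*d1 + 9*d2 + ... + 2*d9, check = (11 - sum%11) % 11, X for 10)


Weighted sum: 224
224 mod 11 = 4

Check digit: 7


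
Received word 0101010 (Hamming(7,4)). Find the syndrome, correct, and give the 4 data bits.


Syndrome = 0: no error detected

Data: 0010 (no errors)


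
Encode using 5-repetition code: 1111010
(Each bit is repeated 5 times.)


Each bit -> 5 copies

11111111111111111111000001111100000


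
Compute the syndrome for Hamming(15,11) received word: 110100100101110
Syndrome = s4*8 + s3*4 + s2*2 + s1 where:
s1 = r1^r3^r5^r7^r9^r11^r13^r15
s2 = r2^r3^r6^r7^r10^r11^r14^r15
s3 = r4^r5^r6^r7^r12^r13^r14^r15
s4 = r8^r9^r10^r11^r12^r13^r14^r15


s1=1, s2=0, s3=1, s4=0

Syndrome = 5 (error at position 5)


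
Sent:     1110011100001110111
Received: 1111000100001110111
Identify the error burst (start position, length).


XOR: 0001011000000000000

Burst at position 3, length 4


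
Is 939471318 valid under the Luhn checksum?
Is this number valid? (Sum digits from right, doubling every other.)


Luhn sum = 54
54 mod 10 = 4

Invalid (Luhn sum mod 10 = 4)


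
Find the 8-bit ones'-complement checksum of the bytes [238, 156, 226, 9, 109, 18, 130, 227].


Sum = 1113 mod 256 = 89
Complement = 166

166


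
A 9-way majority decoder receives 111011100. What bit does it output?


Ones: 6 out of 9
Threshold: 5

1 (6/9 voted 1)


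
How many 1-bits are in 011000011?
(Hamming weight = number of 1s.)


Counting 1s in 011000011

4


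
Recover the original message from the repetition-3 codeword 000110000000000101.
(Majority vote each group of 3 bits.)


Groups: 000, 110, 000, 000, 000, 101
Majority votes: 010001

010001


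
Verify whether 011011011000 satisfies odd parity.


Number of 1s: 6

No, parity error (6 ones)


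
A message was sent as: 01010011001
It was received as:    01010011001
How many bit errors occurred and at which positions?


XOR: 00000000000

0 errors (received matches sent)


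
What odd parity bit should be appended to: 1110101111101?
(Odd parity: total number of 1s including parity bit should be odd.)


Number of 1s in data: 10
Parity bit: 1

1


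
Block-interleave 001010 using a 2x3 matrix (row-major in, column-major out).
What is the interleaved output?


Matrix:
  001
  010
Read columns: 000110

000110


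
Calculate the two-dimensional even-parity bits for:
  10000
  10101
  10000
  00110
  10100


Row parities: 11100
Column parities: 00111

Row P: 11100, Col P: 00111, Corner: 1


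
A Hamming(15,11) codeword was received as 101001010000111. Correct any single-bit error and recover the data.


Syndrome = 0: no error detected

Data: 10100000111 (no errors)


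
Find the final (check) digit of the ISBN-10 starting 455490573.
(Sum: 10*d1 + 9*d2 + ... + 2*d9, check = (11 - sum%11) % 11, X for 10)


Weighted sum: 254
254 mod 11 = 1

Check digit: X


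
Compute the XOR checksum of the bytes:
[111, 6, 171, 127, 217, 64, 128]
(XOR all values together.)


XOR chain: 111 ^ 6 ^ 171 ^ 127 ^ 217 ^ 64 ^ 128 = 164

164


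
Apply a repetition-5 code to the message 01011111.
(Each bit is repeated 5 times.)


Each bit -> 5 copies

0000011111000001111111111111111111111111


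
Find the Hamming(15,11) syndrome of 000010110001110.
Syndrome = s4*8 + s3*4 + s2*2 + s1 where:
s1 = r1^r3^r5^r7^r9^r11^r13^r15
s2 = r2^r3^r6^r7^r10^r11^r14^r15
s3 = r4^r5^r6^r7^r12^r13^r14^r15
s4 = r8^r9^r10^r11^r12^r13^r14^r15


s1=1, s2=0, s3=1, s4=0

Syndrome = 5 (error at position 5)


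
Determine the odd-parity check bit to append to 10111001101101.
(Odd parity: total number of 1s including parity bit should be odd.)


Number of 1s in data: 9
Parity bit: 0

0


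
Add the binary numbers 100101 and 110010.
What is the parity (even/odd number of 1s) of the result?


100101 = 37
110010 = 50
Sum = 87 = 1010111
1s count = 5

odd parity (5 ones in 1010111)


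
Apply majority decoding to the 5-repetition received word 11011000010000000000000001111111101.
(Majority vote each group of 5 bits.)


Groups: 11011, 00001, 00000, 00000, 00000, 11111, 11101
Majority votes: 1000011

1000011


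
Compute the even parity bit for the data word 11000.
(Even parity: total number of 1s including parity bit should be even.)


Number of 1s in data: 2
Parity bit: 0

0


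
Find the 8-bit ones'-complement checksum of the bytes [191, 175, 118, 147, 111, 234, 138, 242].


Sum = 1356 mod 256 = 76
Complement = 179

179


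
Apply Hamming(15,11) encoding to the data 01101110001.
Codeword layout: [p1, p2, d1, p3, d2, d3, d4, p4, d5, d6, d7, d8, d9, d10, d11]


Parity bits: p1=0, p2=0, p3=1, p4=0

000111001110001


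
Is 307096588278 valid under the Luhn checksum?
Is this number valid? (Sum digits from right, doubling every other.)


Luhn sum = 57
57 mod 10 = 7

Invalid (Luhn sum mod 10 = 7)


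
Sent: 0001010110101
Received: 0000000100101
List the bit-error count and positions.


XOR: 0001010010000

3 error(s) at position(s): 3, 5, 8


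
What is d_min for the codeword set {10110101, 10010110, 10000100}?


Comparing all pairs, minimum distance: 2
Can detect 1 errors, correct 0 errors

2


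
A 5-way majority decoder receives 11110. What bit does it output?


Ones: 4 out of 5
Threshold: 3

1 (4/5 voted 1)


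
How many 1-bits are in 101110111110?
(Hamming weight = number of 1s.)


Counting 1s in 101110111110

9


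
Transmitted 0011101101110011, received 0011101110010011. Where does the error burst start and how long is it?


XOR: 0000000011100000

Burst at position 8, length 3


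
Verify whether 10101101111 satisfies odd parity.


Number of 1s: 8

No, parity error (8 ones)


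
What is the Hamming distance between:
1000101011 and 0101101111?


XOR: 1101000100
Count of 1s: 4

4


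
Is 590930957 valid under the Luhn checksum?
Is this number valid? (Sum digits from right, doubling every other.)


Luhn sum = 43
43 mod 10 = 3

Invalid (Luhn sum mod 10 = 3)


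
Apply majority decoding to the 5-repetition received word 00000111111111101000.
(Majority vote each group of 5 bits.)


Groups: 00000, 11111, 11111, 01000
Majority votes: 0110

0110


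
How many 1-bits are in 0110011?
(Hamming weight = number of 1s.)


Counting 1s in 0110011

4


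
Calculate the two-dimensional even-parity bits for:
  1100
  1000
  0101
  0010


Row parities: 0101
Column parities: 0011

Row P: 0101, Col P: 0011, Corner: 0


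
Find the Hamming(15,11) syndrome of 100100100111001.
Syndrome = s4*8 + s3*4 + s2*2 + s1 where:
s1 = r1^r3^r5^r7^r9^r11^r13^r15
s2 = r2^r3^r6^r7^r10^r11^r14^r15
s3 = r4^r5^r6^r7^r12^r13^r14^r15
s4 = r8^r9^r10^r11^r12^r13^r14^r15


s1=0, s2=0, s3=0, s4=0

Syndrome = 0 (no error)


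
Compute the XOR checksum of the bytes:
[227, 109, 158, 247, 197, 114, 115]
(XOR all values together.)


XOR chain: 227 ^ 109 ^ 158 ^ 247 ^ 197 ^ 114 ^ 115 = 35

35


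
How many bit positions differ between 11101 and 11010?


XOR: 00111
Count of 1s: 3

3


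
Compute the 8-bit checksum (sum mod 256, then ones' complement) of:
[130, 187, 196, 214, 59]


Sum = 786 mod 256 = 18
Complement = 237

237


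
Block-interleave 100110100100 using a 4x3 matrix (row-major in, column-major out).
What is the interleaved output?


Matrix:
  100
  110
  100
  100
Read columns: 111101000000

111101000000


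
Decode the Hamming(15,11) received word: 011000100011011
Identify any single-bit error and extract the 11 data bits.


Syndrome = 0: no error detected

Data: 10010011011 (no errors)


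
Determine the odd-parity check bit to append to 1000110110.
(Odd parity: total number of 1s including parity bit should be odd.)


Number of 1s in data: 5
Parity bit: 0

0


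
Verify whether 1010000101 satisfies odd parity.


Number of 1s: 4

No, parity error (4 ones)


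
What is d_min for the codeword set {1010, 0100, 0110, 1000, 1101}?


Comparing all pairs, minimum distance: 1
Can detect 0 errors, correct 0 errors

1


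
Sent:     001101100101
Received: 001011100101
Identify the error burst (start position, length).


XOR: 000110000000

Burst at position 3, length 2


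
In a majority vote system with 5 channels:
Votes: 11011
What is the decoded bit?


Ones: 4 out of 5
Threshold: 3

1 (4/5 voted 1)


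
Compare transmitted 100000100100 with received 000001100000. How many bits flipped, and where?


XOR: 100001000100

3 error(s) at position(s): 0, 5, 9


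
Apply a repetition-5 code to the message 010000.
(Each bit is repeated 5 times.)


Each bit -> 5 copies

000001111100000000000000000000


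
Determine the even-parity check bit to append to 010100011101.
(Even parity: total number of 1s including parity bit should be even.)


Number of 1s in data: 6
Parity bit: 0

0


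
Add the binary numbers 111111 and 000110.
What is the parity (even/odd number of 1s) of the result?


111111 = 63
000110 = 6
Sum = 69 = 1000101
1s count = 3

odd parity (3 ones in 1000101)


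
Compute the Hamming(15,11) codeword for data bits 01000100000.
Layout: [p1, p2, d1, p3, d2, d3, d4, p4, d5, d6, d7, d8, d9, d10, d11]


Parity bits: p1=1, p2=1, p3=1, p4=1

110110010100000


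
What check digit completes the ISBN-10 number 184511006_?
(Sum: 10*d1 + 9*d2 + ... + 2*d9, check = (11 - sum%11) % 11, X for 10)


Weighted sum: 172
172 mod 11 = 7

Check digit: 4


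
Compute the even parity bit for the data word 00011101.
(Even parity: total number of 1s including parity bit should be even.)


Number of 1s in data: 4
Parity bit: 0

0


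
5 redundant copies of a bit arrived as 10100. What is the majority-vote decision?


Ones: 2 out of 5
Threshold: 3

0 (2/5 voted 1)


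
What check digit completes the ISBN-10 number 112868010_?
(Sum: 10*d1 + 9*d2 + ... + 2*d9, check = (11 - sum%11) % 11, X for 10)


Weighted sum: 170
170 mod 11 = 5

Check digit: 6


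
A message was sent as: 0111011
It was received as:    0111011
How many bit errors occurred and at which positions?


XOR: 0000000

0 errors (received matches sent)


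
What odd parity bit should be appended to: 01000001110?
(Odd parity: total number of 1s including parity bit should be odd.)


Number of 1s in data: 4
Parity bit: 1

1


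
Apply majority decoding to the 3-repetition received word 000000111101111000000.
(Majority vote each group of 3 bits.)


Groups: 000, 000, 111, 101, 111, 000, 000
Majority votes: 0011100

0011100


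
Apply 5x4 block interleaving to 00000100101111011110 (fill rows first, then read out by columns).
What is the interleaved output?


Matrix:
  0000
  0100
  1011
  1101
  1110
Read columns: 00111010110010100110

00111010110010100110


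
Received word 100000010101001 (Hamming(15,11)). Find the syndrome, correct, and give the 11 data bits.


Syndrome = 0: no error detected

Data: 00000101001 (no errors)


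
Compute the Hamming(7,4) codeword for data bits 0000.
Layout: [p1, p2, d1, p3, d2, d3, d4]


Parity bits: p1=0, p2=0, p3=0

0000000


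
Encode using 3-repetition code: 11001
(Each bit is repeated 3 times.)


Each bit -> 3 copies

111111000000111


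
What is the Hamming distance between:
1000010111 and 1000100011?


XOR: 0000110100
Count of 1s: 3

3


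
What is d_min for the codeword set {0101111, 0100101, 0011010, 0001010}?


Comparing all pairs, minimum distance: 1
Can detect 0 errors, correct 0 errors

1


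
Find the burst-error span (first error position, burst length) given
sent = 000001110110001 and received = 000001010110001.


XOR: 000000100000000

Burst at position 6, length 1


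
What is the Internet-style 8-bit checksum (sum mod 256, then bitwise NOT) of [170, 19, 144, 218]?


Sum = 551 mod 256 = 39
Complement = 216

216


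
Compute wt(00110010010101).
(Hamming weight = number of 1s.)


Counting 1s in 00110010010101

6


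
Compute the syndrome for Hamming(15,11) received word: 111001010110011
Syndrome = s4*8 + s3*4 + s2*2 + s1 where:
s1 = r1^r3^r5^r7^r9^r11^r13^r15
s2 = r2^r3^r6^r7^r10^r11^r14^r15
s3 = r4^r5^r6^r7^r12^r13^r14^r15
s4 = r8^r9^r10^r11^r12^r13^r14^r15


s1=0, s2=1, s3=1, s4=1

Syndrome = 14 (error at position 14)


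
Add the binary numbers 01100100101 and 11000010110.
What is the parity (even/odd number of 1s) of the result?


01100100101 = 805
11000010110 = 1558
Sum = 2363 = 100100111011
1s count = 7

odd parity (7 ones in 100100111011)


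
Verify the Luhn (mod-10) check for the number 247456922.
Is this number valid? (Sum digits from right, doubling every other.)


Luhn sum = 48
48 mod 10 = 8

Invalid (Luhn sum mod 10 = 8)


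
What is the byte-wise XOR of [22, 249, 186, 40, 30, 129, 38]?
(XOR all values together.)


XOR chain: 22 ^ 249 ^ 186 ^ 40 ^ 30 ^ 129 ^ 38 = 196

196


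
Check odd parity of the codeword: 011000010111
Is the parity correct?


Number of 1s: 6

No, parity error (6 ones)


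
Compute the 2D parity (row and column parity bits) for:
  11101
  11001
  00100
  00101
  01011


Row parities: 01101
Column parities: 01110

Row P: 01101, Col P: 01110, Corner: 1


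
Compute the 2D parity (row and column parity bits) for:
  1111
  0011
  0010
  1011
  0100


Row parities: 00111
Column parities: 0001

Row P: 00111, Col P: 0001, Corner: 1


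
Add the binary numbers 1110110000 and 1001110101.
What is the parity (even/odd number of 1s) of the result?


1110110000 = 944
1001110101 = 629
Sum = 1573 = 11000100101
1s count = 5

odd parity (5 ones in 11000100101)


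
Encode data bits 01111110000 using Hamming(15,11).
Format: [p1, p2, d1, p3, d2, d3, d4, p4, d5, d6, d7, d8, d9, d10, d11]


Parity bits: p1=0, p2=0, p3=1, p4=1

000111111110000


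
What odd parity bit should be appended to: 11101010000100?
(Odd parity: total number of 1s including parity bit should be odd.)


Number of 1s in data: 6
Parity bit: 1

1


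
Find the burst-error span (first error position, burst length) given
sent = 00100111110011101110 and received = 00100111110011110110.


XOR: 00000000000000011000

Burst at position 15, length 2


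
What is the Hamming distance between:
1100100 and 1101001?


XOR: 0001101
Count of 1s: 3

3


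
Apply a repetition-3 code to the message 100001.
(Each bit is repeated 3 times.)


Each bit -> 3 copies

111000000000000111


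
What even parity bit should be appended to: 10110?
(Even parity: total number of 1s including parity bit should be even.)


Number of 1s in data: 3
Parity bit: 1

1


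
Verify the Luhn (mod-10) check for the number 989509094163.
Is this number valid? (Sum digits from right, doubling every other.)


Luhn sum = 64
64 mod 10 = 4

Invalid (Luhn sum mod 10 = 4)


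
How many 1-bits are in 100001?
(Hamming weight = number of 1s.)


Counting 1s in 100001

2


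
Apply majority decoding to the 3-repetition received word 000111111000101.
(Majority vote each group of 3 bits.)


Groups: 000, 111, 111, 000, 101
Majority votes: 01101

01101


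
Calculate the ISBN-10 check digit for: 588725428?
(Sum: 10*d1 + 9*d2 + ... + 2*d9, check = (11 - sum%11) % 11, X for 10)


Weighted sum: 310
310 mod 11 = 2

Check digit: 9


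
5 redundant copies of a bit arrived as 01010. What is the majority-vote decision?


Ones: 2 out of 5
Threshold: 3

0 (2/5 voted 1)


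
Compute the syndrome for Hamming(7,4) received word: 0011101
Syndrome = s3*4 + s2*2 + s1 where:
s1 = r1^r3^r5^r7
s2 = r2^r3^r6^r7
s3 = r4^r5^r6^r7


s1=1, s2=0, s3=1

Syndrome = 5 (error at position 5)


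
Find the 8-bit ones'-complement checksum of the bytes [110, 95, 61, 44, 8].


Sum = 318 mod 256 = 62
Complement = 193

193


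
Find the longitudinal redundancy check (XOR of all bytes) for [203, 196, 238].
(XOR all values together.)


XOR chain: 203 ^ 196 ^ 238 = 225

225


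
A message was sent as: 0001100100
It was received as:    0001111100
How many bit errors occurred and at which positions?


XOR: 0000011000

2 error(s) at position(s): 5, 6


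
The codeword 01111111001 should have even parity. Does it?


Number of 1s: 8

Yes, parity is correct (8 ones)


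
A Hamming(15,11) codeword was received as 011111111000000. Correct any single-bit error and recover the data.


Syndrome = 0: no error detected

Data: 11111000000 (no errors)


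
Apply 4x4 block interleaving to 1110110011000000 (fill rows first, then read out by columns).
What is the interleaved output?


Matrix:
  1110
  1100
  1100
  0000
Read columns: 1110111010000000

1110111010000000


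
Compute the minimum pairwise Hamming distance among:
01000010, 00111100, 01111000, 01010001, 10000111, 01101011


Comparing all pairs, minimum distance: 2
Can detect 1 errors, correct 0 errors

2


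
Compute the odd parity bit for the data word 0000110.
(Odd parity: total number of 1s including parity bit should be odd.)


Number of 1s in data: 2
Parity bit: 1

1


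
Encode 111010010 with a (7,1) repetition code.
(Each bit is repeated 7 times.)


Each bit -> 7 copies

111111111111111111111000000011111110000000000000011111110000000


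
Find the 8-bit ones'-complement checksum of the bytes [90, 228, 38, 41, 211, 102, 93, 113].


Sum = 916 mod 256 = 148
Complement = 107

107


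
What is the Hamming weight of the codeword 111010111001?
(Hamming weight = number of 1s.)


Counting 1s in 111010111001

8


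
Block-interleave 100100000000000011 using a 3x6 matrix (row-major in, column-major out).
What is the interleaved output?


Matrix:
  100100
  000000
  000011
Read columns: 100000000100001001

100000000100001001


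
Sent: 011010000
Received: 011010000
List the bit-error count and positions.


XOR: 000000000

0 errors (received matches sent)


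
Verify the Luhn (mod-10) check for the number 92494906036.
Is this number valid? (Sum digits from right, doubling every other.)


Luhn sum = 54
54 mod 10 = 4

Invalid (Luhn sum mod 10 = 4)


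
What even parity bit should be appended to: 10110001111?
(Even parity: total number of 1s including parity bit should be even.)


Number of 1s in data: 7
Parity bit: 1

1


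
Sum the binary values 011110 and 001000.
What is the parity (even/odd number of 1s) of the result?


011110 = 30
001000 = 8
Sum = 38 = 100110
1s count = 3

odd parity (3 ones in 100110)


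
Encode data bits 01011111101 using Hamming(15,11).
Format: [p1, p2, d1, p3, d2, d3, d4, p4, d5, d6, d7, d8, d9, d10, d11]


Parity bits: p1=0, p2=0, p3=1, p4=0

000110101111101


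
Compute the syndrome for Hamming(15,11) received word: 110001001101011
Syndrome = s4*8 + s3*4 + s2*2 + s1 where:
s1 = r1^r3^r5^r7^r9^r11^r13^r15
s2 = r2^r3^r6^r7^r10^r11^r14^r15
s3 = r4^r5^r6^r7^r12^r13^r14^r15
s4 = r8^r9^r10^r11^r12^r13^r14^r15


s1=1, s2=1, s3=0, s4=1

Syndrome = 11 (error at position 11)


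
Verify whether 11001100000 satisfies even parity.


Number of 1s: 4

Yes, parity is correct (4 ones)


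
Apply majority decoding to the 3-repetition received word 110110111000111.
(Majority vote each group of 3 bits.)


Groups: 110, 110, 111, 000, 111
Majority votes: 11101

11101


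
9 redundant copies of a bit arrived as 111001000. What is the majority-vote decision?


Ones: 4 out of 9
Threshold: 5

0 (4/9 voted 1)


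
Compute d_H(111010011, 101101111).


XOR: 010111100
Count of 1s: 5

5


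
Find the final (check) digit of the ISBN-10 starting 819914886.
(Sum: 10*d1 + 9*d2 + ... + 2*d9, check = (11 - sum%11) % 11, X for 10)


Weighted sum: 318
318 mod 11 = 10

Check digit: 1


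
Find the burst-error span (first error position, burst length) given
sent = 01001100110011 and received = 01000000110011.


XOR: 00001100000000

Burst at position 4, length 2


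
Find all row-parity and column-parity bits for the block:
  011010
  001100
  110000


Row parities: 100
Column parities: 100110

Row P: 100, Col P: 100110, Corner: 1


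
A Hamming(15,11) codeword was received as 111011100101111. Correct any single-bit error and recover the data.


Syndrome = 14: error at position 14

Data: 11110101101 (corrected bit 14)


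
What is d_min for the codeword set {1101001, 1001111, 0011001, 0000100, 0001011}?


Comparing all pairs, minimum distance: 2
Can detect 1 errors, correct 0 errors

2


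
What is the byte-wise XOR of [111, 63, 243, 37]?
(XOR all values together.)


XOR chain: 111 ^ 63 ^ 243 ^ 37 = 134

134


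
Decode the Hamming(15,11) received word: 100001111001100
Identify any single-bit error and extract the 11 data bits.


Syndrome = 0: no error detected

Data: 00111001100 (no errors)


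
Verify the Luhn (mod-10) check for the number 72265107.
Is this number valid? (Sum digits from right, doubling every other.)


Luhn sum = 26
26 mod 10 = 6

Invalid (Luhn sum mod 10 = 6)


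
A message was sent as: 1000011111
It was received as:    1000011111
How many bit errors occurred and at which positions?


XOR: 0000000000

0 errors (received matches sent)


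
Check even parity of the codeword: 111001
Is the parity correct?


Number of 1s: 4

Yes, parity is correct (4 ones)


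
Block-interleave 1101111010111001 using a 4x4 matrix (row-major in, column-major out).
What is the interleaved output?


Matrix:
  1101
  1110
  1011
  1001
Read columns: 1111110001101011

1111110001101011


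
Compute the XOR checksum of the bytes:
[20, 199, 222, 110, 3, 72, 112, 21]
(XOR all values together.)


XOR chain: 20 ^ 199 ^ 222 ^ 110 ^ 3 ^ 72 ^ 112 ^ 21 = 77

77


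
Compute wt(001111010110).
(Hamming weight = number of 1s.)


Counting 1s in 001111010110

7


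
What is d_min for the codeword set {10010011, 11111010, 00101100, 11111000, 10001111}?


Comparing all pairs, minimum distance: 1
Can detect 0 errors, correct 0 errors

1


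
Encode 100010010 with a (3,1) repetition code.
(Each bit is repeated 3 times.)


Each bit -> 3 copies

111000000000111000000111000


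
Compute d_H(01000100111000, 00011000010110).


XOR: 01011100101110
Count of 1s: 8

8


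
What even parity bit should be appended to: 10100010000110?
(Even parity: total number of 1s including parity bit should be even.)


Number of 1s in data: 5
Parity bit: 1

1


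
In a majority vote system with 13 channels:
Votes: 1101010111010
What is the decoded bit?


Ones: 8 out of 13
Threshold: 7

1 (8/13 voted 1)


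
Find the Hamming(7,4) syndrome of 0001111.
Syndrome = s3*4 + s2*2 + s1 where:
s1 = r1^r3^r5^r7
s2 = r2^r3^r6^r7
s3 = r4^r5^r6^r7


s1=0, s2=0, s3=0

Syndrome = 0 (no error)


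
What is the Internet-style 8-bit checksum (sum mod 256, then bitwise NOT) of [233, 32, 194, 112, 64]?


Sum = 635 mod 256 = 123
Complement = 132

132


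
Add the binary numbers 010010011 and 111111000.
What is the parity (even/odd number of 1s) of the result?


010010011 = 147
111111000 = 504
Sum = 651 = 1010001011
1s count = 5

odd parity (5 ones in 1010001011)


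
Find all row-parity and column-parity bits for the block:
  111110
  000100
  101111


Row parities: 111
Column parities: 010101

Row P: 111, Col P: 010101, Corner: 1


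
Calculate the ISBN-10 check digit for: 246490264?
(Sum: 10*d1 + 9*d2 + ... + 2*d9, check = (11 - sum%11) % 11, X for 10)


Weighted sum: 220
220 mod 11 = 0

Check digit: 0


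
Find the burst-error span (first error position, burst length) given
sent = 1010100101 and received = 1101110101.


XOR: 0111010000

Burst at position 1, length 5


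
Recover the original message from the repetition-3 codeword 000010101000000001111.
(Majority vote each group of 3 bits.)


Groups: 000, 010, 101, 000, 000, 001, 111
Majority votes: 0010001

0010001


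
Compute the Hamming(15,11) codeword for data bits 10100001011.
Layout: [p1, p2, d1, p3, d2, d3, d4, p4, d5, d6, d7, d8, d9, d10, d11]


Parity bits: p1=0, p2=0, p3=0, p4=1

001001010001011


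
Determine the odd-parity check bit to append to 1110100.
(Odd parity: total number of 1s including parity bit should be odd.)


Number of 1s in data: 4
Parity bit: 1

1


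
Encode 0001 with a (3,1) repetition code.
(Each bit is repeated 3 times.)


Each bit -> 3 copies

000000000111


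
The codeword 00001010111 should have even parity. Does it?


Number of 1s: 5

No, parity error (5 ones)


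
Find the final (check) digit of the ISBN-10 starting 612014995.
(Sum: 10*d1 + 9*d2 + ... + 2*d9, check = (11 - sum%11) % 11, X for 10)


Weighted sum: 184
184 mod 11 = 8

Check digit: 3


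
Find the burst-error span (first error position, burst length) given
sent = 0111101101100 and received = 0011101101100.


XOR: 0100000000000

Burst at position 1, length 1


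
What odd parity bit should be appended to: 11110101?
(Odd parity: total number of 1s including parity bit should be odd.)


Number of 1s in data: 6
Parity bit: 1

1


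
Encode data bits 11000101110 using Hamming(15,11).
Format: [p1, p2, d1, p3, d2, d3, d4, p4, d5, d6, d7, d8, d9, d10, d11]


Parity bits: p1=1, p2=1, p3=0, p4=0

111010000101110


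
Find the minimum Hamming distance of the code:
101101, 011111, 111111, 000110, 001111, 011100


Comparing all pairs, minimum distance: 1
Can detect 0 errors, correct 0 errors

1


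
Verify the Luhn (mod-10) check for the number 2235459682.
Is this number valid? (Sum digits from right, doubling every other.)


Luhn sum = 54
54 mod 10 = 4

Invalid (Luhn sum mod 10 = 4)


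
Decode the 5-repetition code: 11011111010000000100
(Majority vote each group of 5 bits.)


Groups: 11011, 11101, 00000, 00100
Majority votes: 1100

1100


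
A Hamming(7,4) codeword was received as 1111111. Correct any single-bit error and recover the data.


Syndrome = 0: no error detected

Data: 1111 (no errors)


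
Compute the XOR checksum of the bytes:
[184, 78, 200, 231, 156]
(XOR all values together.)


XOR chain: 184 ^ 78 ^ 200 ^ 231 ^ 156 = 69

69


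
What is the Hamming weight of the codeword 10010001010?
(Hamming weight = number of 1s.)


Counting 1s in 10010001010

4


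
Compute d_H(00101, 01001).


XOR: 01100
Count of 1s: 2

2


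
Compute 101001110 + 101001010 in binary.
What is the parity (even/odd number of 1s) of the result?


101001110 = 334
101001010 = 330
Sum = 664 = 1010011000
1s count = 4

even parity (4 ones in 1010011000)


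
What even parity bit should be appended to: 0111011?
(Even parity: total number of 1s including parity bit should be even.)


Number of 1s in data: 5
Parity bit: 1

1


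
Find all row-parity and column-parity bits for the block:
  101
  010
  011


Row parities: 010
Column parities: 100

Row P: 010, Col P: 100, Corner: 1


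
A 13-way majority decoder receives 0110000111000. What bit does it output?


Ones: 5 out of 13
Threshold: 7

0 (5/13 voted 1)


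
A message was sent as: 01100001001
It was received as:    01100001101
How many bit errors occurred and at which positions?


XOR: 00000000100

1 error(s) at position(s): 8


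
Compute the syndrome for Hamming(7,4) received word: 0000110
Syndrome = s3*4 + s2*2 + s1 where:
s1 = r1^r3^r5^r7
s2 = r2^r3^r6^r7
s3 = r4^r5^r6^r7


s1=1, s2=1, s3=0

Syndrome = 3 (error at position 3)


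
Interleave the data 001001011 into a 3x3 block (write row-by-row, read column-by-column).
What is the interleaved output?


Matrix:
  001
  001
  011
Read columns: 000001111

000001111


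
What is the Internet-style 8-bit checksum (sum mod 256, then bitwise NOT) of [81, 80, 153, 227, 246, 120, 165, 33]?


Sum = 1105 mod 256 = 81
Complement = 174

174


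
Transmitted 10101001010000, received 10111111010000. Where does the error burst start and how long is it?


XOR: 00010110000000

Burst at position 3, length 4


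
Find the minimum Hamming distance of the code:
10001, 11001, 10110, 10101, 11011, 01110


Comparing all pairs, minimum distance: 1
Can detect 0 errors, correct 0 errors

1


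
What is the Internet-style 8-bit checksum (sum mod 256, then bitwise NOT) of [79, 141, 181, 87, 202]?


Sum = 690 mod 256 = 178
Complement = 77

77


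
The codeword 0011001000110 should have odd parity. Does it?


Number of 1s: 5

Yes, parity is correct (5 ones)


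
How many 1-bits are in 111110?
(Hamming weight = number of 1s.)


Counting 1s in 111110

5


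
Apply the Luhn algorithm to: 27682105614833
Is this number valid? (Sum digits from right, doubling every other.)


Luhn sum = 61
61 mod 10 = 1

Invalid (Luhn sum mod 10 = 1)


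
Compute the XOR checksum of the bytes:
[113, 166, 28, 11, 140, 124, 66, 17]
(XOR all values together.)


XOR chain: 113 ^ 166 ^ 28 ^ 11 ^ 140 ^ 124 ^ 66 ^ 17 = 99

99


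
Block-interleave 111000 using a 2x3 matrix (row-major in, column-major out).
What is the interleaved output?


Matrix:
  111
  000
Read columns: 101010

101010


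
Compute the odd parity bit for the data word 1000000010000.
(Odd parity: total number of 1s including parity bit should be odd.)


Number of 1s in data: 2
Parity bit: 1

1


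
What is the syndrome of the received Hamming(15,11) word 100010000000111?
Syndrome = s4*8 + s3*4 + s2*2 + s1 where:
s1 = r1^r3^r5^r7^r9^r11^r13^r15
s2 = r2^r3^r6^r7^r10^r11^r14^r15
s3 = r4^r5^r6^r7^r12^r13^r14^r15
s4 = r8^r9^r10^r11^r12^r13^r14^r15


s1=0, s2=0, s3=0, s4=1

Syndrome = 8 (error at position 8)


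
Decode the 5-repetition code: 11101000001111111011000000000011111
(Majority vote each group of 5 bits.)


Groups: 11101, 00000, 11111, 11011, 00000, 00000, 11111
Majority votes: 1011001

1011001


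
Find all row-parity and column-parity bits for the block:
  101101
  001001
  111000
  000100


Row parities: 0011
Column parities: 011000

Row P: 0011, Col P: 011000, Corner: 0


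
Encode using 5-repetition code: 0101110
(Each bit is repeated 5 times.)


Each bit -> 5 copies

00000111110000011111111111111100000


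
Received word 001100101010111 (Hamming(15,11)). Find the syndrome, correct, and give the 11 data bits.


Syndrome = 14: error at position 14

Data: 10011010101 (corrected bit 14)


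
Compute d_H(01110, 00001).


XOR: 01111
Count of 1s: 4

4


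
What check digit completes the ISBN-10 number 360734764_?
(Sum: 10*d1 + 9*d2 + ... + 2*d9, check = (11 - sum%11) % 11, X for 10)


Weighted sum: 225
225 mod 11 = 5

Check digit: 6


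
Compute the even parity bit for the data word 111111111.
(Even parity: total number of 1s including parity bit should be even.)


Number of 1s in data: 9
Parity bit: 1

1
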